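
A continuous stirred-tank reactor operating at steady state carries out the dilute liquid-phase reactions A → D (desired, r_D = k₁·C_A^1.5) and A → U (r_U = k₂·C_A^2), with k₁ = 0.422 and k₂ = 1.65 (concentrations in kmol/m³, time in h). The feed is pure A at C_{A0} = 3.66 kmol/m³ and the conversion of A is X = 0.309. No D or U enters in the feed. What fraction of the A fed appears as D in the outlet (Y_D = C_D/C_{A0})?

0.0428

Exit C_A = C_{A0}(1−X) = 3.66×0.691 = 2.529 kmol/m³.
In a CSTR the entire volume is at exit conditions, so r_D = 0.422×2.529^1.5 = 1.697 and r_U = 1.65×2.529^2 = 10.55.
Fraction of consumed A going to D: r_D/(r_D+r_U) = 0.1385.
C_D = 0.1385·C_{A0}·X = 0.1385×3.66×0.309 = 0.157 kmol/m³; Y_D = C_D/C_{A0} = 0.0428.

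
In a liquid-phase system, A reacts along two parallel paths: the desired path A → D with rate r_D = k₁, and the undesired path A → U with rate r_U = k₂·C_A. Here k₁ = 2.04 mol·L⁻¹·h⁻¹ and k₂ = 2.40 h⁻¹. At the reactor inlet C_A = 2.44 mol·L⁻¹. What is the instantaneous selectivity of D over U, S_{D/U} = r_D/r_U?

S_{D/U} = r_D/r_U = (k₁)/(k₂·C_A) = (k₁/k₂)·C_A⁻¹.
= (2.04) / (2.40×2.440) = 2.040/5.856 = 0.348.
The undesired path is higher order in A, so low C_A (CSTR or dilute feed) favours D.

0.348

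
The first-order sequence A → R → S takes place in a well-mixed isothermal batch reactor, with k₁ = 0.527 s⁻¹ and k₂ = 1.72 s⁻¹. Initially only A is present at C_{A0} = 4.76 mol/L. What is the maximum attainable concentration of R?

0.865 mol/L

For a first-order series the maximum intermediate yield is C_{R,max}/C_{A0} = (k₁/k₂)^[k₂/(k₂−k₁)].
= (0.527/1.72)^(1.72/(1.72−0.527)) = (0.3064)^(1.442) = 0.1817.
C_{R,max} = 0.1817×4.76 = 0.865 mol/L.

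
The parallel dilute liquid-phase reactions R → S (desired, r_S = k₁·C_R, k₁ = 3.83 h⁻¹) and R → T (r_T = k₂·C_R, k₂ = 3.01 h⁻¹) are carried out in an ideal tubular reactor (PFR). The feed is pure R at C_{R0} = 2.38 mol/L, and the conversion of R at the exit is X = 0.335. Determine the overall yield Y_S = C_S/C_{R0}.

C_R = C_{R0}(1−X) = 1.583 mol/L.
Both paths are first order in R, so the instantaneous fraction to S is constant: dC_S/d(−C_R) = k₁/(k₁+k₂) = 0.5599.
C_S = 0.5599·(C_{R0}−C_R) = 0.5599×0.7973 = 0.446 mol/L.
Y_S = C_S/C_{R0} = 0.4464/2.38 = 0.188.

0.188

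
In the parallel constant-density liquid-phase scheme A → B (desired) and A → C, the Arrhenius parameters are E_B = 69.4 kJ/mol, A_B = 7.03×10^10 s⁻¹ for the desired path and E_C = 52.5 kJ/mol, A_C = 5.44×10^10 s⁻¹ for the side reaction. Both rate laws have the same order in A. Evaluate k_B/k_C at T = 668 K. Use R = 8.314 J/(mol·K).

0.0616

With equal orders, S_{B/C} = k_B/k_C = (A_B/A_C)·exp[(E_C−E_B)/(RT)].
(E_C−E_B)/(RT) = (52.5−69.4)×10³/(8.314×668) = -16900/5554 = -3.043.
k_B/k_C = (7.03×10^10/5.44×10^10)·exp(-3.043) = 1.292 × 0.04769 = 0.0616.
Since E_B > E_C, raising the temperature improves selectivity toward B.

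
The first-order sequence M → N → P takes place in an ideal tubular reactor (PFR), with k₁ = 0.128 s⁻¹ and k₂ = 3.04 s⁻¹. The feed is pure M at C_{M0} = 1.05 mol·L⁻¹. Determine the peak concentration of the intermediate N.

0.0385 mol·L⁻¹

Evaluating C_N at τ_opt = ln(k₂/k₁)/(k₂−k₁) gives C_{N,max}/C_{M0} = (k₁/k₂)^[k₂/(k₂−k₁)].
= (0.128/3.04)^(3.04/(3.04−0.128)) = (0.04211)^(1.044) = 0.03663.
C_{N,max} = 0.03663×1.05 = 0.0385 mol·L⁻¹.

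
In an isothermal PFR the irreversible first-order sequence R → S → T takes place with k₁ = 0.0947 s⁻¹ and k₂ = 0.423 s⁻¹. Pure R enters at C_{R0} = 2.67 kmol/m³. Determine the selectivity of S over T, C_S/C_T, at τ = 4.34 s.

For first-order series with pure R initially, C_S(τ) = k₁C_{R0}/(k₂−k₁)·(e^(−k₁τ) − e^(−k₂τ)).
e^(−k₁τ) = e^(−0.0947×4.34) = e^(−0.4110) = 0.6630; e^(−k₂τ) = e^(−1.836) = 0.1595.
C_S = 0.0947×2.67/(0.423−0.0947) × (0.6630−0.1595) = 0.7702×0.5035 = 0.3878 kmol/m³.
C_R = C_{R0}e^(−k₁τ) = 1.770 kmol/m³, so C_T = C_{R0}−C_R−C_S = 0.5120 kmol/m³; C_S/C_T = 0.757.

0.757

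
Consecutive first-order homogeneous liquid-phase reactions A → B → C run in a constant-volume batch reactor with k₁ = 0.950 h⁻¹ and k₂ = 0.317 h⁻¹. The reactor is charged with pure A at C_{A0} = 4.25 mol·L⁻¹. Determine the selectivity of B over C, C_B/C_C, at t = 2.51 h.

The intermediate concentration in a first-order A→B→C sequence is C_B = k₁C_{A0}(e^(−k₁t) − e^(−k₂t))/(k₂−k₁).
e^(−k₁t) = e^(−0.950×2.51) = e^(−2.384) = 0.09214; e^(−k₂t) = e^(−0.7957) = 0.4513.
C_B = 0.950×4.25/(0.317−0.950) × (0.09214−0.4513) = (-6.378)×(-0.3591) = 2.291 mol·L⁻¹.
C_A = C_{A0}e^(−k₁t) = 0.3916 mol·L⁻¹, so C_C = C_{A0}−C_A−C_B = 1.568 mol·L⁻¹; C_B/C_C = 1.46.

1.46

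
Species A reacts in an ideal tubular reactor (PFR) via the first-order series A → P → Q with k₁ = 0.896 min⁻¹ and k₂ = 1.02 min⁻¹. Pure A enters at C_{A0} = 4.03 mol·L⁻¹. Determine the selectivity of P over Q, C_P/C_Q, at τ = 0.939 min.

The intermediate concentration in a first-order A→B→C sequence is C_P = k₁C_{A0}(e^(−k₁τ) − e^(−k₂τ))/(k₂−k₁).
e^(−k₁τ) = e^(−0.896×0.939) = e^(−0.8413) = 0.4311; e^(−k₂τ) = e^(−0.9578) = 0.3837.
C_P = 0.896×4.03/(1.02−0.896) × (0.4311−0.3837) = 29.12×0.04739 = 1.380 mol·L⁻¹.
C_A = C_{A0}e^(−k₁τ) = 1.737 mol·L⁻¹, so C_Q = C_{A0}−C_A−C_P = 0.9126 mol·L⁻¹; C_P/C_Q = 1.51.

1.51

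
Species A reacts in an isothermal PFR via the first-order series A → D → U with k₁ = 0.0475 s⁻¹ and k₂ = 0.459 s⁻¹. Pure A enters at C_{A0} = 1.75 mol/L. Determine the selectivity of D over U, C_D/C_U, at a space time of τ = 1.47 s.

2.63

Solving the coupled first-order balances gives C_D(τ) = [k₁/(k₂−k₁)]·C_{A0}·(e^(−k₁τ) − e^(−k₂τ)).
e^(−k₁τ) = e^(−0.0475×1.47) = e^(−0.06982) = 0.9326; e^(−k₂τ) = e^(−0.6747) = 0.5093.
C_D = 0.0475×1.75/(0.459−0.0475) × (0.9326−0.5093) = 0.2020×0.4233 = 0.08550 mol/L.
C_A = C_{A0}e^(−k₁τ) = 1.632 mol/L, so C_U = C_{A0}−C_A−C_D = 0.03252 mol/L; C_D/C_U = 2.63.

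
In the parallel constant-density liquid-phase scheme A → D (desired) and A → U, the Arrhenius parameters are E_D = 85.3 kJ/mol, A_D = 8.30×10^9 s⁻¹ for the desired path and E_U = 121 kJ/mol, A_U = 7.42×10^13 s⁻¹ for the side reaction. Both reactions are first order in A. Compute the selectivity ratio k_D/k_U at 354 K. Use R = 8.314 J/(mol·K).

Since both paths have the same order in A, the concentration cancels and S_{D/U} = k_D/k_U = (A_D/A_U)·exp[(E_U−E_D)/(RT)].
(E_U−E_D)/(RT) = (121−85.3)×10³/(8.314×354) = 35700/2943 = 12.13.
k_D/k_U = (8.30×10^9/7.42×10^13)·exp(12.13) = 1.119×10^-4 × 1.853×10^5 = 20.7.

20.7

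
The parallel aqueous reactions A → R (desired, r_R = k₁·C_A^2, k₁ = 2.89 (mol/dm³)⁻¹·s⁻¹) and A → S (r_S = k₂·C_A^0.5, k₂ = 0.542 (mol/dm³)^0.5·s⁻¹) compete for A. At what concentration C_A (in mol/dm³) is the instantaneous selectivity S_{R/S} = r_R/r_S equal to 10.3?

S_{R/S} = (k₁/k₂)·C_A^1.5 ⇒ C_A = (S·k₂/k₁)^(1/1.5).
= (10.3×0.542/2.89)^(0.6667) = (1.932)^(0.6667) = 1.55 mol/dm³.

1.55 mol/dm³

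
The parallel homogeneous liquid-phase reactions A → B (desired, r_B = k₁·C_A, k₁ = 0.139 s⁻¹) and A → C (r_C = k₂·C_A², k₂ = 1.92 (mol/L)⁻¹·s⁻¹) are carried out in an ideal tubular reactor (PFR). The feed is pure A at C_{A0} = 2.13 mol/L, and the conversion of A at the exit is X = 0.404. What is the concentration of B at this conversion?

C_A = C_{A0}(1−X) = 1.269 mol/L.
Along a PFR/batch, dC_B/dC_A = −r_B/(r_B+r_C) = −k₁/(k₁+k₂·C_A).
Integrating from C_{A0} to C_A: C_B = (0.139/1.92)·ln[(0.139+1.92·2.13)/(0.139+1.92·1.27)] = 0.07240·ln(4.229/2.576) = 0.03587 mol/L.

0.0359 mol/L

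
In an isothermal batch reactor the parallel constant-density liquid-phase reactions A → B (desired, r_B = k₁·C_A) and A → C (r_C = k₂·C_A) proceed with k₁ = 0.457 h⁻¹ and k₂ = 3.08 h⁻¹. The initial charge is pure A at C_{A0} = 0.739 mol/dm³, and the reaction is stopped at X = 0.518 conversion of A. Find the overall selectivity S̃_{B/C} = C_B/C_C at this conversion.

0.148

C_A = C_{A0}(1−X) = 0.3562 mol/dm³.
Both paths are first order in A, so the instantaneous fraction to B is constant: dC_B/d(−C_A) = k₁/(k₁+k₂) = 0.1292.
C_B = 0.1292·(C_{A0}−C_A) = 0.1292×0.3828 = 0.0495 mol/dm³.
C_C = (C_{A0}−C_A)−C_B = 0.3333 mol/dm³; S̃_{B/C} = 0.04946/0.3333 = 0.148.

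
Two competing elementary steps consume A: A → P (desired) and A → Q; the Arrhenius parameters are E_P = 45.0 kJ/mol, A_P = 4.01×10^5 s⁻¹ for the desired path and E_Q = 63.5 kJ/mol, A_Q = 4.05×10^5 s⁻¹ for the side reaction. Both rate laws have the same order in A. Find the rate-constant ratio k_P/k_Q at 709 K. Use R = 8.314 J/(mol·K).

Since both paths have the same order in A, the concentration cancels and S_{P/Q} = k_P/k_Q = (A_P/A_Q)·exp[(E_Q−E_P)/(RT)].
(E_Q−E_P)/(RT) = (63.5−45.0)×10³/(8.314×709) = 18500/5895 = 3.138.
k_P/k_Q = (4.01×10^5/4.05×10^5)·exp(3.138) = 0.9901 × 23.07 = 22.8.
Since E_P < E_Q, lowering the temperature improves selectivity toward P.

22.8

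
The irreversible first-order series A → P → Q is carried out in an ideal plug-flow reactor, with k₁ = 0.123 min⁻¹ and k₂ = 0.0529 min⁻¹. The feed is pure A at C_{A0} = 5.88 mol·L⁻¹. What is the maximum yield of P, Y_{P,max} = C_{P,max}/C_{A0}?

0.529

For a first-order series the maximum intermediate yield is C_{P,max}/C_{A0} = (k₁/k₂)^[k₂/(k₂−k₁)].
= (0.123/0.0529)^(0.0529/(0.0529−0.123)) = (2.325)^(-0.7546) = 0.5290.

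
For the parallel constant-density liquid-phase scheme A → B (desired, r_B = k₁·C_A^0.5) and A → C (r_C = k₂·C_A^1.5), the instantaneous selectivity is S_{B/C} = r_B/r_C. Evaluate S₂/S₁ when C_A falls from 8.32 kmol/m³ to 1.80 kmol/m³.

S_{B/C} = (k₁/k₂)·C_A⁻¹, so S₂/S₁ = (C_{A,2}/C_{A,1})⁻¹.
= 8.32/1.80 = 4.62.
Selectivity toward B rises as C_A falls — low-concentration operation is favoured.

4.62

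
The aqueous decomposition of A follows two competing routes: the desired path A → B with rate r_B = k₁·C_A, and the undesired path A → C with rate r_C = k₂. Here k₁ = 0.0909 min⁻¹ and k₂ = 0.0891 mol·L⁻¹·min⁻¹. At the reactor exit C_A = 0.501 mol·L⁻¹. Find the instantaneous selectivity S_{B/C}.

0.511

S_{B/C} = r_B/r_C = (k₁·C_A)/(k₂) = (k₁/k₂)·C_A.
= (0.0909×0.5010) / (0.0891) = 0.04554/0.08910 = 0.511.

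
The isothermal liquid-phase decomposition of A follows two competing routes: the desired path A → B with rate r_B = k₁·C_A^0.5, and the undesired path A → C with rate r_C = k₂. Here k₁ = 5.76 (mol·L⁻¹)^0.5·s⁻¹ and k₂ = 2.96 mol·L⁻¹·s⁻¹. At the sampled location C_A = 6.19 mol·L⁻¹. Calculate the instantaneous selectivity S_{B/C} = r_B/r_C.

S_{B/C} = r_B/r_C = (k₁·C_A^0.5)/(k₂) = (k₁/k₂)·C_A^0.5.
= (5.76×6.190^0.5) / (2.96) = 14.33/2.960 = 4.84.
Since the desired path is higher order in A, keeping C_A high (PFR or concentrated feed) favours B.

4.84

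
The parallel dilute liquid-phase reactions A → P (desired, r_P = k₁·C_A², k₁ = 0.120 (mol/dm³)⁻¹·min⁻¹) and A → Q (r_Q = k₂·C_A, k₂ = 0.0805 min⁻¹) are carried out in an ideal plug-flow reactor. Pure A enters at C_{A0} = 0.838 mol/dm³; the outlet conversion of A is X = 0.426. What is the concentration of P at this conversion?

C_A = C_{A0}(1−X) = 0.4810 mol/dm³.
Along a PFR/batch, dC_Q/dC_A = −r_Q/(r_P+r_Q) = −k₂/(k₂+k₁·C_A).
Integrating from C_{A0} to C_A: C_Q = (0.0805/0.120)·ln[(0.0805+0.120·0.838)/(0.0805+0.120·0.481)] = 0.6708·ln(0.1811/0.1382) = 0.1811 mol/dm³.
Then C_P = (C_{A0}−C_A) − C_Q = 0.3570 − 0.1811 = 0.1759 mol/dm³.

0.176 mol/dm³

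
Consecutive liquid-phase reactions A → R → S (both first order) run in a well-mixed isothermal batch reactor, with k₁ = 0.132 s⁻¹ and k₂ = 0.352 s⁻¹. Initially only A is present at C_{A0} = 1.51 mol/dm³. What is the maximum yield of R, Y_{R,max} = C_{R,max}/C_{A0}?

0.208

For a first-order series the maximum intermediate yield is C_{R,max}/C_{A0} = (k₁/k₂)^[k₂/(k₂−k₁)].
= (0.132/0.352)^(0.352/(0.352−0.132)) = (0.3750)^(1.600) = 0.2082.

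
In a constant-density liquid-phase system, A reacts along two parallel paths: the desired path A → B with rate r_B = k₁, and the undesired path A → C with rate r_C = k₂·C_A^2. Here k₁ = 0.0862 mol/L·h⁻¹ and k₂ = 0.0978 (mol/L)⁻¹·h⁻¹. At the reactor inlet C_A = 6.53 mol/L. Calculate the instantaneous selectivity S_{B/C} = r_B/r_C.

0.0207

S_{B/C} = r_B/r_C = (k₁)/(k₂·C_A^2) = (k₁/k₂)·C_A^-2.
= (0.0862) / (0.0978×6.530^2) = 0.08620/4.170 = 0.0207.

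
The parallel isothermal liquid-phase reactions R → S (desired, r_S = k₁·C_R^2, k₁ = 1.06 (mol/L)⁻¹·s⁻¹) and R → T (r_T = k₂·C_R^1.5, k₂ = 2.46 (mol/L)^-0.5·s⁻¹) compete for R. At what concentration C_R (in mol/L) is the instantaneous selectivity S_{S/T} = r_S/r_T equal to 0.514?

1.42 mol/L

S_{S/T} = (k₁/k₂)·C_R^0.5 ⇒ C_R = (S·k₂/k₁)^(2).
= (0.514×2.46/1.06)^(2) = (1.193)^(2) = 1.42 mol/L.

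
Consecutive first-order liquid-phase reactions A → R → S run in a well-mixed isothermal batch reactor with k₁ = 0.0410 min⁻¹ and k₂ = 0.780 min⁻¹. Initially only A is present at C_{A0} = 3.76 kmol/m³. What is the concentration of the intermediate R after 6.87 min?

0.156 kmol/m³

Solving the coupled first-order balances gives C_R(t) = [k₁/(k₂−k₁)]·C_{A0}·(e^(−k₁t) − e^(−k₂t)).
e^(−k₁t) = e^(−0.0410×6.87) = e^(−0.2817) = 0.7545; e^(−k₂t) = e^(−5.359) = 0.004707.
C_R = 0.0410×3.76/(0.780−0.0410) × (0.7545−0.004707) = 0.2086×0.7498 = 0.1564 kmol/m³.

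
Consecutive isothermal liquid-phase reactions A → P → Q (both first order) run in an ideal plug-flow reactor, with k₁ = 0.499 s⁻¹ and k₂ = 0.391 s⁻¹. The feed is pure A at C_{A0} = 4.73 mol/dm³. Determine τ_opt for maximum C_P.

2.26 s

The intermediate peaks when r₁ = r₂, i.e. k₁e^(−k₁τ) = k₂e^(−k₂τ), giving τ_opt = ln(k₂/k₁)/(k₂−k₁).
= ln(0.391/0.499)/(0.391−0.499) = ln(0.7836)/-0.1080 = -0.2439/-0.1080 = 2.26 s.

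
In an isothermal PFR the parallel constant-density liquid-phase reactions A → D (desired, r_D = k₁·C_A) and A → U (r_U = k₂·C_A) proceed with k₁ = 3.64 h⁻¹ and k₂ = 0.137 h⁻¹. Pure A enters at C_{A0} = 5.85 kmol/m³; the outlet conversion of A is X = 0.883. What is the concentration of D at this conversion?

4.98 kmol/m³

C_A = C_{A0}(1−X) = 0.6844 kmol/m³.
Both paths are first order in A, so the instantaneous fraction to D is constant: dC_D/d(−C_A) = k₁/(k₁+k₂) = 0.9637.
C_D = 0.9637·(C_{A0}−C_A) = 0.9637×5.166 = 4.98 kmol/m³.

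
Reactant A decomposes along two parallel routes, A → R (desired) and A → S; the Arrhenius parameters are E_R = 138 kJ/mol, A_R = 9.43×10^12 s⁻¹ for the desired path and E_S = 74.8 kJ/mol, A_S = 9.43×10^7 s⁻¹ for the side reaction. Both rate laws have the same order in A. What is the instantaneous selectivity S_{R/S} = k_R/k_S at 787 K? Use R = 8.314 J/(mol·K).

With equal orders, S_{R/S} = k_R/k_S = (A_R/A_S)·exp[(E_S−E_R)/(RT)].
(E_S−E_R)/(RT) = (74.8−138)×10³/(8.314×787) = -63200/6543 = -9.659.
k_R/k_S = (9.43×10^12/9.43×10^7)·exp(-9.659) = 1.000×10^5 × 6.385×10^-5 = 6.38.
Since E_R > E_S, raising the temperature improves selectivity toward R.

6.38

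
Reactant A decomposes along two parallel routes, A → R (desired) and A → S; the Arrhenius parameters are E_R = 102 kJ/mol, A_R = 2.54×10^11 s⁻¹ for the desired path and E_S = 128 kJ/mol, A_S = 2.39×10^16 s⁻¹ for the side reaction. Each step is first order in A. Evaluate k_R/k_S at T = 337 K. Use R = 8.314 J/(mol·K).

0.114

k_R/k_S = (A_R/A_S)·exp[−(E_R−E_S)/(RT)] = (A_R/A_S)·exp[(E_S−E_R)/(RT)].
(E_S−E_R)/(RT) = (128−102)×10³/(8.314×337) = 26000/2802 = 9.280.
k_R/k_S = (2.54×10^11/2.39×10^16)·exp(9.280) = 1.063×10^-5 × 10718 = 0.114.
Since E_R < E_S, lowering the temperature improves selectivity toward R.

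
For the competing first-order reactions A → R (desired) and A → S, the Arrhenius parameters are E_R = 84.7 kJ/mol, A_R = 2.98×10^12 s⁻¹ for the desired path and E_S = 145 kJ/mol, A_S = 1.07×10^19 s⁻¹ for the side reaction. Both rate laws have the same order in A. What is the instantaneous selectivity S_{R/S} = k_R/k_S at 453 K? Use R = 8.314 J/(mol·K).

2.50

k_R/k_S = (A_R/A_S)·exp[−(E_R−E_S)/(RT)] = (A_R/A_S)·exp[(E_S−E_R)/(RT)].
(E_S−E_R)/(RT) = (145−84.7)×10³/(8.314×453) = 60300/3766 = 16.01.
k_R/k_S = (2.98×10^12/1.07×10^19)·exp(16.01) = 2.785×10^-7 × 8.981×10^6 = 2.50.
Since E_R < E_S, lowering the temperature improves selectivity toward R.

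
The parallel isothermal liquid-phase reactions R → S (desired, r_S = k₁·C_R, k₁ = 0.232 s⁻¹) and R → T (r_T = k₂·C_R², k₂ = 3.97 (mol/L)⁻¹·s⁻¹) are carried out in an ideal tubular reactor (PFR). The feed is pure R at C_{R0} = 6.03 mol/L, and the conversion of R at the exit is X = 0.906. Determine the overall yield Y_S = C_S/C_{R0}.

0.0221

C_R = C_{R0}(1−X) = 0.5668 mol/L.
Along a PFR/batch, dC_S/dC_R = −r_S/(r_S+r_T) = −k₁/(k₁+k₂·C_R).
Integrating from C_{R0} to C_R: C_S = (0.232/3.97)·ln[(0.232+3.97·6.03)/(0.232+3.97·0.567)] = 0.05844·ln(24.17/2.482) = 0.1330 mol/L.
Y_S = C_S/C_{R0} = 0.1330/6.03 = 0.0221.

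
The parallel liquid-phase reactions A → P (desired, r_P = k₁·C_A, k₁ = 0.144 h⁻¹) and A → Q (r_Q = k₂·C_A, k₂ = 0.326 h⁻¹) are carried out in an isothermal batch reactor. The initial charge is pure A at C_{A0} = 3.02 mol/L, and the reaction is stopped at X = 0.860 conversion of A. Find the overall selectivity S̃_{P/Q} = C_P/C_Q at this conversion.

0.442

C_A = C_{A0}(1−X) = 0.4228 mol/L.
Both paths are first order in A, so the instantaneous fraction to P is constant: dC_P/d(−C_A) = k₁/(k₁+k₂) = 0.3064.
C_P = 0.3064·(C_{A0}−C_A) = 0.3064×2.597 = 0.796 mol/L.
C_Q = (C_{A0}−C_A)−C_P = 1.801 mol/L; S̃_{P/Q} = 0.7957/1.801 = 0.442.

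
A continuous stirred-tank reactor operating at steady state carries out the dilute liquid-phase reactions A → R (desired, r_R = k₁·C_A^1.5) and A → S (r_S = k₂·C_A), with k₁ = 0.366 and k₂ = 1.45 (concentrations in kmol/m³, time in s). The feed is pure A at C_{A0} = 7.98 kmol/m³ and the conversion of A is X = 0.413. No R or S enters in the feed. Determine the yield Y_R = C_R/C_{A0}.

Exit C_A = C_{A0}(1−X) = 7.98×0.587 = 4.684 kmol/m³.
Rates in a CSTR are evaluated at the outlet concentration: r_R = 0.366×4.684^1.5 = 3.711, r_S = 1.45×4.684 = 6.792.
Fraction of consumed A going to R: r_R/(r_R+r_S) = 0.3533.
C_R = 0.3533·C_{A0}·X = 0.3533×7.98×0.413 = 1.16 kmol/m³; Y_R = C_R/C_{A0} = 0.146.

0.146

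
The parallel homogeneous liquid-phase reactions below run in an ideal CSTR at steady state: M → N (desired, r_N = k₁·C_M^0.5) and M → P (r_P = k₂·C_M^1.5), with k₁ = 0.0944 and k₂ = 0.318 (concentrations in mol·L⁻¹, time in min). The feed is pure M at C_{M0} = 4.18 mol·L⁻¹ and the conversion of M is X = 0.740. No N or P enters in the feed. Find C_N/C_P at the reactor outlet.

Exit C_M = C_{M0}(1−X) = 4.18×0.260 = 1.087 mol·L⁻¹.
A CSTR operates uniformly at the exit composition, giving r_N = 0.09841 and r_P = 0.3603 (each k·C_M^n at C_M = 1.087).
Overall selectivity = C_N/C_P = r_Nτ/(r_Pτ) = r_N/r_P = 0.273.

0.273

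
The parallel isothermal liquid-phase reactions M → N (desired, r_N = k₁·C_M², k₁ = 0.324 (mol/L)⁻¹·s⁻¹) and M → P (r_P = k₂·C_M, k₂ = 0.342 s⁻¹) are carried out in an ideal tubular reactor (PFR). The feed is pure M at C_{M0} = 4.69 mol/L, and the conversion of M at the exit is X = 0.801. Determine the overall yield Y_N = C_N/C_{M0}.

0.562

C_M = C_{M0}(1−X) = 0.9333 mol/L.
Along a PFR/batch, dC_P/dC_M = −r_P/(r_N+r_P) = −k₂/(k₂+k₁·C_M).
Integrating from C_{M0} to C_M: C_P = (0.342/0.324)·ln[(0.342+0.324·4.69)/(0.342+0.324·0.933)] = 1.056·ln(1.862/0.6444) = 1.120 mol/L.
Then C_N = (C_{M0}−C_M) − C_P = 3.757 − 1.120 = 2.637 mol/L.
Y_N = C_N/C_{M0} = 2.637/4.69 = 0.562.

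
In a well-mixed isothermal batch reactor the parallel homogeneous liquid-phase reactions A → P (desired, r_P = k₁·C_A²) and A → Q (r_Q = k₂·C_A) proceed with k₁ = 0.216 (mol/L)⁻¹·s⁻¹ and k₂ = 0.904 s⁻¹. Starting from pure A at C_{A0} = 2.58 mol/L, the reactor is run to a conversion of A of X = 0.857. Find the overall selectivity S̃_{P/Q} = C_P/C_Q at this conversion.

0.335

C_A = C_{A0}(1−X) = 0.3689 mol/L.
Along a PFR/batch, dC_Q/dC_A = −r_Q/(r_P+r_Q) = −k₂/(k₂+k₁·C_A).
Integrating from C_{A0} to C_A: C_Q = (0.904/0.216)·ln[(0.904+0.216·2.58)/(0.904+0.216·0.369)] = 4.185·ln(1.461/0.9837) = 1.656 mol/L.
Then C_P = (C_{A0}−C_A) − C_Q = 2.211 − 1.656 = 0.5547 mol/L.
S̃_{P/Q} = C_P/C_Q = 0.5547/1.656 = 0.335.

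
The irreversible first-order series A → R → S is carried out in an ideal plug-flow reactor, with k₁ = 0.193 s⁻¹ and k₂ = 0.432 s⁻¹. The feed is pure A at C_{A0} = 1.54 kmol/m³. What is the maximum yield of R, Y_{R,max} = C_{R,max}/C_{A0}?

0.233

For a first-order series the maximum intermediate yield is C_{R,max}/C_{A0} = (k₁/k₂)^[k₂/(k₂−k₁)].
= (0.193/0.432)^(0.432/(0.432−0.193)) = (0.4468)^(1.808) = 0.2331.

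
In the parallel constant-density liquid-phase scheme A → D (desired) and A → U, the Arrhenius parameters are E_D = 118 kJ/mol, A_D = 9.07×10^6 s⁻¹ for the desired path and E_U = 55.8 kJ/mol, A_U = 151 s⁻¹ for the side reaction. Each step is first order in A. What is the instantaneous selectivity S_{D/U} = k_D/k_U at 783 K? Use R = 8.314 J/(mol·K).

With equal orders, S_{D/U} = k_D/k_U = (A_D/A_U)·exp[(E_U−E_D)/(RT)].
(E_U−E_D)/(RT) = (55.8−118)×10³/(8.314×783) = -62200/6510 = -9.555.
k_D/k_U = (9.07×10^6/151)·exp(-9.555) = 60066 × 7.086×10^-5 = 4.26.
Since E_D > E_U, raising the temperature improves selectivity toward D.

4.26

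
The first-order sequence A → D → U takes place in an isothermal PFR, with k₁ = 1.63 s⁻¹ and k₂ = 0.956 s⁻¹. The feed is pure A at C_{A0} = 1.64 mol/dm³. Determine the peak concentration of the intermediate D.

0.769 mol/dm³

For a first-order series the maximum intermediate yield is C_{D,max}/C_{A0} = (k₁/k₂)^[k₂/(k₂−k₁)].
= (1.63/0.956)^(0.956/(0.956−1.63)) = (1.705)^(-1.418) = 0.4692.
C_{D,max} = 0.4692×1.64 = 0.769 mol/dm³.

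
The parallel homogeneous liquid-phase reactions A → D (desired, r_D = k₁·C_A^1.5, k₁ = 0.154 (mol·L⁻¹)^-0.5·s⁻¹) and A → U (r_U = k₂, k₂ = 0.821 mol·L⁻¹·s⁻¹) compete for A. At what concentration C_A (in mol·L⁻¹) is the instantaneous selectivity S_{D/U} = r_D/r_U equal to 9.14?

13.3 mol·L⁻¹

S_{D/U} = (k₁/k₂)·C_A^1.5 ⇒ C_A = (S·k₂/k₁)^(1/1.5).
= (9.14×0.821/0.154)^(0.6667) = (48.73)^(0.6667) = 13.3 mol·L⁻¹.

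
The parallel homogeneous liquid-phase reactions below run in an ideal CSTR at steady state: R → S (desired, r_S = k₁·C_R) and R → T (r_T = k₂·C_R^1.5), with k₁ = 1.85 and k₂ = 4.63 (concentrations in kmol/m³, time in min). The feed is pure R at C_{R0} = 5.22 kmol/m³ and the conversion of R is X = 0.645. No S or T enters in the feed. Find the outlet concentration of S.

0.764 kmol/m³

Exit C_R = C_{R0}(1−X) = 5.22×0.355 = 1.853 kmol/m³.
Rates in a CSTR are evaluated at the outlet concentration: r_S = 1.85×1.853 = 3.428, r_T = 4.63×1.853^1.5 = 11.68.
Fraction of consumed R going to S: r_S/(r_S+r_T) = 0.2269.
C_S = 0.2269·C_{R0}·X = 0.2269×5.22×0.645 = 0.764 kmol/m³.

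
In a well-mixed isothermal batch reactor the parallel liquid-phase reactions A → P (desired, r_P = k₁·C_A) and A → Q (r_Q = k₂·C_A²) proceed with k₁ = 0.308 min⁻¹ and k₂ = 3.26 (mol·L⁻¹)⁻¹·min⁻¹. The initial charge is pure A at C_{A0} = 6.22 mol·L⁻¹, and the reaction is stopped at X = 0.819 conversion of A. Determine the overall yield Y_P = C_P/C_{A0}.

C_A = C_{A0}(1−X) = 1.126 mol·L⁻¹.
Along a PFR/batch, dC_P/dC_A = −r_P/(r_P+r_Q) = −k₁/(k₁+k₂·C_A).
Integrating from C_{A0} to C_A: C_P = (0.308/3.26)·ln[(0.308+3.26·6.22)/(0.308+3.26·1.13)] = 0.09448·ln(20.59/3.978) = 0.1553 mol·L⁻¹.
Y_P = C_P/C_{A0} = 0.1553/6.22 = 0.0250.

0.0250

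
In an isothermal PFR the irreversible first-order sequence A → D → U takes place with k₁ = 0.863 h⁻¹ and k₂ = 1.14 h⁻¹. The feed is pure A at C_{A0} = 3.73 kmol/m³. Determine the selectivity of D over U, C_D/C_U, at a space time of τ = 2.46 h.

Solving the coupled first-order balances gives C_D(τ) = [k₁/(k₂−k₁)]·C_{A0}·(e^(−k₁τ) − e^(−k₂τ)).
e^(−k₁τ) = e^(−0.863×2.46) = e^(−2.123) = 0.1197; e^(−k₂τ) = e^(−2.804) = 0.06054.
C_D = 0.863×3.73/(1.14−0.863) × (0.1197−0.06054) = 11.62×0.05913 = 0.6872 kmol/m³.
C_A = C_{A0}e^(−k₁τ) = 0.4464 kmol/m³, so C_U = C_{A0}−C_A−C_D = 2.596 kmol/m³; C_D/C_U = 0.265.

0.265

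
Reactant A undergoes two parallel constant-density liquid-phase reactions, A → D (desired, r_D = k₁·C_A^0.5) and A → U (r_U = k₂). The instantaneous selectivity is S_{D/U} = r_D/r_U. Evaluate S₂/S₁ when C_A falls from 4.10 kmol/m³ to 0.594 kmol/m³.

S_{D/U} = (k₁/k₂)·C_A^0.5, so S₂/S₁ = (C_{A,2}/C_{A,1})^0.5.
= (0.594/4.10)^0.5 = (0.1449)^0.5 = 0.381.
Selectivity toward D falls as C_A falls — high-concentration operation is favoured.

0.381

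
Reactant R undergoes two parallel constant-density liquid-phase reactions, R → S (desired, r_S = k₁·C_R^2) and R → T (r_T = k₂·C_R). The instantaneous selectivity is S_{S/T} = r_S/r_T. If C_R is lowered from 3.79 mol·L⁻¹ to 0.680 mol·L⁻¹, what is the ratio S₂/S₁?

0.179

S_{S/T} = (k₁/k₂)·C_R, so S₂/S₁ = (C_{R,2}/C_{R,1}).
= 0.680/3.79 = 0.179.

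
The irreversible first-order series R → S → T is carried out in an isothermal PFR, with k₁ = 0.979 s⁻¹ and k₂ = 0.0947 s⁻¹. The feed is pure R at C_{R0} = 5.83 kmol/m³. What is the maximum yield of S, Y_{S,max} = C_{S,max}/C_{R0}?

0.779

For a first-order series the maximum intermediate yield is C_{S,max}/C_{R0} = (k₁/k₂)^[k₂/(k₂−k₁)].
= (0.979/0.0947)^(0.0947/(0.0947−0.979)) = (10.34)^(-0.1071) = 0.7787.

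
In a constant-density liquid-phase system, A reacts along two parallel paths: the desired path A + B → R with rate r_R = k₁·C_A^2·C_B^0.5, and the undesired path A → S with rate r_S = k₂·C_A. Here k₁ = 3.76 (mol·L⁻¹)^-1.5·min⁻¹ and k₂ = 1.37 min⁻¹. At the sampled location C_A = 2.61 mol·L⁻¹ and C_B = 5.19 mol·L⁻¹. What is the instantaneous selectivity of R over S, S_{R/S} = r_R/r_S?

S_{R/S} = r_R/r_S = (k₁·C_A^2·C_B^0.5)/(k₂·C_A) = (k₁/k₂)·C_A·C_B^0.5.
= (3.76×2.610^2×5.190^0.5) / (1.37×2.610) = 58.35/3.576 = 16.3.
Since the desired path is higher order in A, keeping C_A high (PFR or concentrated feed) favours R.

16.3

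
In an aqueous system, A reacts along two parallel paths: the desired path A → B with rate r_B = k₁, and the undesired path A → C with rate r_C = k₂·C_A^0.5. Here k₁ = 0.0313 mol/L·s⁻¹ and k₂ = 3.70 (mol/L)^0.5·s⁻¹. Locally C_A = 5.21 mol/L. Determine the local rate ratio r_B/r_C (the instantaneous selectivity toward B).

0.00371

S_{B/C} = r_B/r_C = (k₁)/(k₂·C_A^0.5) = (k₁/k₂)·C_A^-0.5.
= (0.0313) / (3.70×5.210^0.5) = 0.03130/8.445 = 0.00371.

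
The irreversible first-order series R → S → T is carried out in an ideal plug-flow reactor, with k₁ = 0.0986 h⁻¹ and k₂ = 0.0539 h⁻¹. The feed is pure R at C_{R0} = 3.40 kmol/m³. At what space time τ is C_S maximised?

13.5 h

The intermediate peaks when r₁ = r₂, i.e. k₁e^(−k₁τ) = k₂e^(−k₂τ), giving τ_opt = ln(k₂/k₁)/(k₂−k₁).
= ln(0.0539/0.0986)/(0.0539−0.0986) = ln(0.5467)/-0.04470 = -0.6039/-0.04470 = 13.5 h.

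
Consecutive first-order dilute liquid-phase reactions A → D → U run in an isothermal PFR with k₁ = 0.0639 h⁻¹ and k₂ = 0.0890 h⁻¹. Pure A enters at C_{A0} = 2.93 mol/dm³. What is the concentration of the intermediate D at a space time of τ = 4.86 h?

0.628 mol/dm³

The intermediate concentration in a first-order A→B→C sequence is C_D = k₁C_{A0}(e^(−k₁τ) − e^(−k₂τ))/(k₂−k₁).
e^(−k₁τ) = e^(−0.0639×4.86) = e^(−0.3106) = 0.7330; e^(−k₂τ) = e^(−0.4325) = 0.6489.
C_D = 0.0639×2.93/(0.0890−0.0639) × (0.7330−0.6489) = 7.459×0.08418 = 0.6279 mol/dm³.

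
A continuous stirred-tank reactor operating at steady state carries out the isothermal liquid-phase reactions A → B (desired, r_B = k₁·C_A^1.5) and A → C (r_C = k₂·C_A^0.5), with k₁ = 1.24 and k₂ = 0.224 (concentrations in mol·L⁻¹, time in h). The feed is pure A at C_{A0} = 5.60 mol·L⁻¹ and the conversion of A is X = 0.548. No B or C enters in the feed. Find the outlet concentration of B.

Exit C_A = C_{A0}(1−X) = 5.60×0.452 = 2.531 mol·L⁻¹.
In a CSTR the entire volume is at exit conditions, so r_B = 1.24×2.531^1.5 = 4.994 and r_C = 0.224×2.531^0.5 = 0.3564.
Fraction of consumed A going to B: r_B/(r_B+r_C) = 0.9334.
C_B = 0.9334·C_{A0}·X = 0.9334×5.60×0.548 = 2.86 mol·L⁻¹.

2.86 mol·L⁻¹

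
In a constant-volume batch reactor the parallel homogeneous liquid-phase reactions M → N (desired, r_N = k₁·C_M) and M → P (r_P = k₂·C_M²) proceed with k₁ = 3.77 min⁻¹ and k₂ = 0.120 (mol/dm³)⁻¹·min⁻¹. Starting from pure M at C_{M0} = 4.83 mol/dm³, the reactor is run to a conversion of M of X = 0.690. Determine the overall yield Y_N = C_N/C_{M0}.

0.627

C_M = C_{M0}(1−X) = 1.497 mol/dm³.
Along a PFR/batch, dC_N/dC_M = −r_N/(r_N+r_P) = −k₁/(k₁+k₂·C_M).
Integrating from C_{M0} to C_M: C_N = (3.77/0.120)·ln[(3.77+0.120·4.83)/(3.77+0.120·1.50)] = 31.42·ln(4.350/3.950) = 3.030 mol/dm³.
Y_N = C_N/C_{M0} = 3.030/4.83 = 0.627.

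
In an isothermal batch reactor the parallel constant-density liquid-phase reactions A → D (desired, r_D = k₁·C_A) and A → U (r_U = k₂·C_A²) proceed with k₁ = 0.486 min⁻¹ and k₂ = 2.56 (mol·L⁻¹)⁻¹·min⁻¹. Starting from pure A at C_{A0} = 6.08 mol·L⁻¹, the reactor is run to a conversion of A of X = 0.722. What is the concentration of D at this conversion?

C_A = C_{A0}(1−X) = 1.690 mol·L⁻¹.
Along a PFR/batch, dC_D/dC_A = −r_D/(r_D+r_U) = −k₁/(k₁+k₂·C_A).
Integrating from C_{A0} to C_A: C_D = (0.486/2.56)·ln[(0.486+2.56·6.08)/(0.486+2.56·1.69)] = 0.1898·ln(16.05/4.813) = 0.2287 mol·L⁻¹.

0.229 mol·L⁻¹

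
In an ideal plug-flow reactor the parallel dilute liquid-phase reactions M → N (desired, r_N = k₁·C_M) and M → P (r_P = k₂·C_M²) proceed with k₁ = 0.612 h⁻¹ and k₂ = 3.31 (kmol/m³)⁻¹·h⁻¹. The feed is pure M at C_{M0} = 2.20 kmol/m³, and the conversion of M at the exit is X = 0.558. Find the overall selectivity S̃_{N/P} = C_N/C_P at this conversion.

C_M = C_{M0}(1−X) = 0.9724 kmol/m³.
Along a PFR/batch, dC_N/dC_M = −r_N/(r_N+r_P) = −k₁/(k₁+k₂·C_M).
Integrating from C_{M0} to C_M: C_N = (0.612/3.31)·ln[(0.612+3.31·2.20)/(0.612+3.31·0.972)] = 0.1849·ln(7.894/3.831) = 0.1337 kmol/m³.
C_P = (C_{M0}−C_M)−C_N = 1.094 kmol/m³; S̃_{N/P} = 0.1337/1.094 = 0.122.

0.122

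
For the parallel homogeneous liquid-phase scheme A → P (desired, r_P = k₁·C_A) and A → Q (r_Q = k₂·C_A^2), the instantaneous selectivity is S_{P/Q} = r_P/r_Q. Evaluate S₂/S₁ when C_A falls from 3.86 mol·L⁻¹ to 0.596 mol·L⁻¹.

6.48

S_{P/Q} = (k₁/k₂)·C_A⁻¹, so S₂/S₁ = (C_{A,2}/C_{A,1})⁻¹.
= 3.86/0.596 = 6.48.
Selectivity toward P rises as C_A falls — low-concentration operation is favoured.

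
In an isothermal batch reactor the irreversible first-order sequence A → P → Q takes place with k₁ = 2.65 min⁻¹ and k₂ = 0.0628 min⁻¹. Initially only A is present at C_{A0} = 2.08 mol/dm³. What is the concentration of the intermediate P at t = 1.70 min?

Solving the coupled first-order balances gives C_P(t) = [k₁/(k₂−k₁)]·C_{A0}·(e^(−k₁t) − e^(−k₂t)).
e^(−k₁t) = e^(−2.65×1.70) = e^(−4.505) = 0.01105; e^(−k₂t) = e^(−0.1068) = 0.8987.
C_P = 2.65×2.08/(0.0628−2.65) × (0.01105−0.8987) = (-2.130)×(-0.8877) = 1.891 mol/dm³.

1.89 mol/dm³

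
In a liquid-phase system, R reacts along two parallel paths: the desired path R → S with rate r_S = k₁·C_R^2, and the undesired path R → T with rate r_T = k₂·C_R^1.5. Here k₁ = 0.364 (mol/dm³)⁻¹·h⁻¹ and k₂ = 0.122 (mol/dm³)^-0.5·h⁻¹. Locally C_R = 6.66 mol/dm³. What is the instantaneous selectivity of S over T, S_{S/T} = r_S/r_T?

S_{S/T} = r_S/r_T = (k₁·C_R^2)/(k₂·C_R^1.5) = (k₁/k₂)·C_R^0.5.
= (0.364×6.660^2) / (0.122×6.660^1.5) = 16.15/2.097 = 7.70.

7.70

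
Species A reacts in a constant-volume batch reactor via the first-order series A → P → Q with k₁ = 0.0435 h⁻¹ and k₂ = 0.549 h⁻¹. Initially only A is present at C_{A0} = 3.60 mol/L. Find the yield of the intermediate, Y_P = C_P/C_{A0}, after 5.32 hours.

The intermediate concentration in a first-order A→B→C sequence is C_P = k₁C_{A0}(e^(−k₁t) − e^(−k₂t))/(k₂−k₁).
e^(−k₁t) = e^(−0.0435×5.32) = e^(−0.2314) = 0.7934; e^(−k₂t) = e^(−2.921) = 0.05390.
C_P = 0.0435×3.60/(0.549−0.0435) × (0.7934−0.05390) = 0.3098×0.7395 = 0.2291 mol/L.
Y_P = C_P/C_{A0} = 0.2291/3.60 = 0.0636.

0.0636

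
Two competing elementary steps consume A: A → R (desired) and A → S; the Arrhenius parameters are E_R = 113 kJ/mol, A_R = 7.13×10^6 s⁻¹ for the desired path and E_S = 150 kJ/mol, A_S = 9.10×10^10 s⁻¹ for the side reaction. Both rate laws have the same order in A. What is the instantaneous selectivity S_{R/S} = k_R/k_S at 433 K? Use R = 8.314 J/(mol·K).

2.28

With equal orders, S_{R/S} = k_R/k_S = (A_R/A_S)·exp[(E_S−E_R)/(RT)].
(E_S−E_R)/(RT) = (150−113)×10³/(8.314×433) = 37000/3600 = 10.28.
k_R/k_S = (7.13×10^6/9.10×10^10)·exp(10.28) = 7.835×10^-5 × 29082 = 2.28.
Since E_R < E_S, lowering the temperature improves selectivity toward R.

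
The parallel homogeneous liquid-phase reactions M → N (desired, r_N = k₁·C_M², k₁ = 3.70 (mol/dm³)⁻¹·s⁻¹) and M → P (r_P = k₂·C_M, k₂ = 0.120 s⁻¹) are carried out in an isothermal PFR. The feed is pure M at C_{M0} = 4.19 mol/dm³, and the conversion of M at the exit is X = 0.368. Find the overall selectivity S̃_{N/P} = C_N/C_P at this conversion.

C_M = C_{M0}(1−X) = 2.648 mol/dm³.
Along a PFR/batch, dC_P/dC_M = −r_P/(r_N+r_P) = −k₂/(k₂+k₁·C_M).
Integrating from C_{M0} to C_M: C_P = (0.120/3.70)·ln[(0.120+3.70·4.19)/(0.120+3.70·2.65)] = 0.03243·ln(15.62/9.918) = 0.01474 mol/dm³.
Then C_N = (C_{M0}−C_M) − C_P = 1.542 − 0.01474 = 1.527 mol/dm³.
S̃_{N/P} = C_N/C_P = 1.527/0.01474 = 104.

104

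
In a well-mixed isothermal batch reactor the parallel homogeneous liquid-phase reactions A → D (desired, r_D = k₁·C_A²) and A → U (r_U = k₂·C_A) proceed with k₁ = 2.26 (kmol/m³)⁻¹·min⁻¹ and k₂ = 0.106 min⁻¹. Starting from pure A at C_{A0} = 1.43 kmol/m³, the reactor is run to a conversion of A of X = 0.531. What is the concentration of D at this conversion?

0.725 kmol/m³

C_A = C_{A0}(1−X) = 0.6707 kmol/m³.
Along a PFR/batch, dC_U/dC_A = −r_U/(r_D+r_U) = −k₂/(k₂+k₁·C_A).
Integrating from C_{A0} to C_A: C_U = (0.106/2.26)·ln[(0.106+2.26·1.43)/(0.106+2.26·0.671)] = 0.04690·ln(3.338/1.622) = 0.03386 kmol/m³.
Then C_D = (C_{A0}−C_A) − C_U = 0.7593 − 0.03386 = 0.7255 kmol/m³.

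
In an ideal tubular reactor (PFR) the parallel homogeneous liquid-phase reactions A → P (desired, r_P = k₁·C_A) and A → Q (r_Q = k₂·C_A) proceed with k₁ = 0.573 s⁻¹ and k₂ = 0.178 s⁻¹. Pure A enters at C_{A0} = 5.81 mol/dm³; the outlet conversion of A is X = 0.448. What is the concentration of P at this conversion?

C_A = C_{A0}(1−X) = 3.207 mol/dm³.
Both paths are first order in A, so the instantaneous fraction to P is constant: dC_P/d(−C_A) = k₁/(k₁+k₂) = 0.7630.
C_P = 0.7630·(C_{A0}−C_A) = 0.7630×2.603 = 1.99 mol/dm³.

1.99 mol/dm³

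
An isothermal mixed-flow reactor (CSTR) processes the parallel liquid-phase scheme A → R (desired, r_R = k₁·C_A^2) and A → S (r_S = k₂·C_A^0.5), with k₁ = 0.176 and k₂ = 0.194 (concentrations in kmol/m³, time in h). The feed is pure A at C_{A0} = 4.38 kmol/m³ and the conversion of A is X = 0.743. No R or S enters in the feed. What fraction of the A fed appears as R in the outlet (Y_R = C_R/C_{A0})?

0.386

Exit C_A = C_{A0}(1−X) = 4.38×0.257 = 1.126 kmol/m³.
A CSTR operates uniformly at the exit composition, giving r_R = 0.2230 and r_S = 0.2058 (each k·C_A^n at C_A = 1.126).
Fraction of consumed A going to R: r_R/(r_R+r_S) = 0.5200.
C_R = 0.5200·C_{A0}·X = 0.5200×4.38×0.743 = 1.69 kmol/m³; Y_R = C_R/C_{A0} = 0.386.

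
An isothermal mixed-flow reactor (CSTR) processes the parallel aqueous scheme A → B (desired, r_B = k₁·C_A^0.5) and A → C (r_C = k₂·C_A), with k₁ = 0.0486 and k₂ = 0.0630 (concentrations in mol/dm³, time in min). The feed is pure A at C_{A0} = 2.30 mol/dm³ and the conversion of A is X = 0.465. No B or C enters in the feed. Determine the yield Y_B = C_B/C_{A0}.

0.191

Exit C_A = C_{A0}(1−X) = 2.30×0.535 = 1.230 mol/dm³.
In a CSTR the entire volume is at exit conditions, so r_B = 0.0486×1.230^0.5 = 0.05391 and r_C = 0.0630×1.230 = 0.07752.
Fraction of consumed A going to B: r_B/(r_B+r_C) = 0.4102.
C_B = 0.4102·C_{A0}·X = 0.4102×2.30×0.465 = 0.439 mol/dm³; Y_B = C_B/C_{A0} = 0.191.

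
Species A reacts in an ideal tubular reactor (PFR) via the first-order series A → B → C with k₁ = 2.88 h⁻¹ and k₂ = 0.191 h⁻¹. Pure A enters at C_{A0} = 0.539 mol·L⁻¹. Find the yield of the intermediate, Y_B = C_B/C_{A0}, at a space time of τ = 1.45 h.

0.795

Solving the coupled first-order balances gives C_B(τ) = [k₁/(k₂−k₁)]·C_{A0}·(e^(−k₁τ) − e^(−k₂τ)).
e^(−k₁τ) = e^(−2.88×1.45) = e^(−4.176) = 0.01536; e^(−k₂τ) = e^(−0.2769) = 0.7581.
C_B = 2.88×0.539/(0.191−2.88) × (0.01536−0.7581) = (-0.5773)×(-0.7427) = 0.4288 mol·L⁻¹.
Y_B = C_B/C_{A0} = 0.4288/0.539 = 0.795.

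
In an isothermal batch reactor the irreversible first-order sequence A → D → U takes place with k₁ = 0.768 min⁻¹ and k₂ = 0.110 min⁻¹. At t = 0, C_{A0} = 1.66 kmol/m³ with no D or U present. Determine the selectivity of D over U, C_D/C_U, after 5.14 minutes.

1.88

Solving the coupled first-order balances gives C_D(t) = [k₁/(k₂−k₁)]·C_{A0}·(e^(−k₁t) − e^(−k₂t)).
e^(−k₁t) = e^(−0.768×5.14) = e^(−3.948) = 0.01930; e^(−k₂t) = e^(−0.5654) = 0.5681.
C_D = 0.768×1.66/(0.110−0.768) × (0.01930−0.5681) = (-1.938)×(-0.5488) = 1.063 kmol/m³.
C_A = C_{A0}e^(−k₁t) = 0.03204 kmol/m³, so C_U = C_{A0}−C_A−C_D = 0.5646 kmol/m³; C_D/C_U = 1.88.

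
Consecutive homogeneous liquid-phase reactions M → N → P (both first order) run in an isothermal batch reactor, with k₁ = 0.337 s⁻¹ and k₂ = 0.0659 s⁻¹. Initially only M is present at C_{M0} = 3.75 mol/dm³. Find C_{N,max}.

For a first-order series the maximum intermediate yield is C_{N,max}/C_{M0} = (k₁/k₂)^[k₂/(k₂−k₁)].
= (0.337/0.0659)^(0.0659/(0.0659−0.337)) = (5.114)^(-0.2431) = 0.6725.
C_{N,max} = 0.6725×3.75 = 2.52 mol/dm³.

2.52 mol/dm³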